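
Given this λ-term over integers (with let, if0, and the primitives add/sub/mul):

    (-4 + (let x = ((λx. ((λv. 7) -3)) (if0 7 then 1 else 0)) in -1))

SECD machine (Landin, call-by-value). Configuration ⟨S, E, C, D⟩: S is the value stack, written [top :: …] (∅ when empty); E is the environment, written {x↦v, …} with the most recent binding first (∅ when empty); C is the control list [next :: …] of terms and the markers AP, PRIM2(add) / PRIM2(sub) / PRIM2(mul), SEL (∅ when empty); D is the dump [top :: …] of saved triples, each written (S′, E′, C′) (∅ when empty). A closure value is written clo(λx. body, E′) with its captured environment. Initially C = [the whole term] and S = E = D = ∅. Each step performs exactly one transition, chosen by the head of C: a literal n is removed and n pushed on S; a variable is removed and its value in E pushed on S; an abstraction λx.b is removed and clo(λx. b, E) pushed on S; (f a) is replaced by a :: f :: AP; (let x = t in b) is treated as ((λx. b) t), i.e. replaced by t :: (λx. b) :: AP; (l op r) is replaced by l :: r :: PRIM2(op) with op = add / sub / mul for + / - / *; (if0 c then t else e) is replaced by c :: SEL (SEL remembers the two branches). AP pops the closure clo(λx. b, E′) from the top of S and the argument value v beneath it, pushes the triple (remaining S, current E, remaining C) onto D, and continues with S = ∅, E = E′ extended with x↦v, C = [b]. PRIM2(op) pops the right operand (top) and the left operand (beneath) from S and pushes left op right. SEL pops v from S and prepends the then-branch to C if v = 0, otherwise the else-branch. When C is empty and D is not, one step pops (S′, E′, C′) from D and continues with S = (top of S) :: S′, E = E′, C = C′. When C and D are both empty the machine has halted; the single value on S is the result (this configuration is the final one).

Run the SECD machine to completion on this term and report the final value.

[0] <S=∅, E=∅, C=[(-4 + (let x = ((λx. ((λv. 7) -3)) (if0 7 then 1 else 0)) in -1))], D=∅>
[1] <S=∅, E=∅, C=[-4 :: (let x = ((λx. ((λv. 7) -3)) (if0 7 then 1 else 0)) in -1) :: PRIM2(add)], D=∅>
[2] <S=[-4], E=∅, C=[(let x = ((λx. ((λv. 7) -3)) (if0 7 then 1 else 0)) in -1) :: PRIM2(add)], D=∅>
[3] <S=[-4], E=∅, C=[((λx. ((λv. 7) -3)) (if0 7 then 1 else 0)) :: (λx. -1) :: AP :: PRIM2(add)], D=∅>
[4] <S=[-4], E=∅, C=[(if0 7 then 1 else 0) :: (λx. ((λv. 7) -3)) :: AP :: (λx. -1) :: AP :: PRIM2(add)], D=∅>
[5] <S=[-4], E=∅, C=[7 :: SEL :: (λx. ((λv. 7) -3)) :: AP :: (λx. -1) :: AP :: PRIM2(add)], D=∅>
[6] <S=[7 :: -4], E=∅, C=[SEL :: (λx. ((λv. 7) -3)) :: AP :: (λx. -1) :: AP :: PRIM2(add)], D=∅>
[7] <S=[-4], E=∅, C=[0 :: (λx. ((λv. 7) -3)) :: AP :: (λx. -1) :: AP :: PRIM2(add)], D=∅>
[8] <S=[0 :: -4], E=∅, C=[(λx. ((λv. 7) -3)) :: AP :: (λx. -1) :: AP :: PRIM2(add)], D=∅>
[9] <S=[clo(λx. ((λv. 7) -3), ∅) :: 0 :: -4], E=∅, C=[AP :: (λx. -1) :: AP :: PRIM2(add)], D=∅>
[10] <S=∅, E={x↦0}, C=[((λv. 7) -3)], D=[([-4], ∅, [(λx. -1) :: AP :: PRIM2(add)])]>
[11] <S=∅, E={x↦0}, C=[-3 :: (λv. 7) :: AP], D=[([-4], ∅, [(λx. -1) :: AP :: PRIM2(add)])]>
[12] <S=[-3], E={x↦0}, C=[(λv. 7) :: AP], D=[([-4], ∅, [(λx. -1) :: AP :: PRIM2(add)])]>
[13] <S=[clo(λv. 7, {x↦0}) :: -3], E={x↦0}, C=[AP], D=[([-4], ∅, [(λx. -1) :: AP :: PRIM2(add)])]>
[14] <S=∅, E={v↦-3, x↦0}, C=[7], D=[(∅, {x↦0}, ∅) :: ([-4], ∅, [(λx. -1) :: AP :: PRIM2(add)])]>
[15] <S=[7], E={v↦-3, x↦0}, C=∅, D=[(∅, {x↦0}, ∅) :: ([-4], ∅, [(λx. -1) :: AP :: PRIM2(add)])]>
[16] <S=[7], E={x↦0}, C=∅, D=[([-4], ∅, [(λx. -1) :: AP :: PRIM2(add)])]>
[17] <S=[7 :: -4], E=∅, C=[(λx. -1) :: AP :: PRIM2(add)], D=∅>
[18] <S=[clo(λx. -1, ∅) :: 7 :: -4], E=∅, C=[AP :: PRIM2(add)], D=∅>
[19] <S=∅, E={x↦7}, C=[-1], D=[([-4], ∅, [PRIM2(add)])]>
[20] <S=[-1], E={x↦7}, C=∅, D=[([-4], ∅, [PRIM2(add)])]>
[21] <S=[-1 :: -4], E=∅, C=[PRIM2(add)], D=∅>
[22] <S=[-5], E=∅, C=∅, D=∅>
→ final value -5

Answer: -5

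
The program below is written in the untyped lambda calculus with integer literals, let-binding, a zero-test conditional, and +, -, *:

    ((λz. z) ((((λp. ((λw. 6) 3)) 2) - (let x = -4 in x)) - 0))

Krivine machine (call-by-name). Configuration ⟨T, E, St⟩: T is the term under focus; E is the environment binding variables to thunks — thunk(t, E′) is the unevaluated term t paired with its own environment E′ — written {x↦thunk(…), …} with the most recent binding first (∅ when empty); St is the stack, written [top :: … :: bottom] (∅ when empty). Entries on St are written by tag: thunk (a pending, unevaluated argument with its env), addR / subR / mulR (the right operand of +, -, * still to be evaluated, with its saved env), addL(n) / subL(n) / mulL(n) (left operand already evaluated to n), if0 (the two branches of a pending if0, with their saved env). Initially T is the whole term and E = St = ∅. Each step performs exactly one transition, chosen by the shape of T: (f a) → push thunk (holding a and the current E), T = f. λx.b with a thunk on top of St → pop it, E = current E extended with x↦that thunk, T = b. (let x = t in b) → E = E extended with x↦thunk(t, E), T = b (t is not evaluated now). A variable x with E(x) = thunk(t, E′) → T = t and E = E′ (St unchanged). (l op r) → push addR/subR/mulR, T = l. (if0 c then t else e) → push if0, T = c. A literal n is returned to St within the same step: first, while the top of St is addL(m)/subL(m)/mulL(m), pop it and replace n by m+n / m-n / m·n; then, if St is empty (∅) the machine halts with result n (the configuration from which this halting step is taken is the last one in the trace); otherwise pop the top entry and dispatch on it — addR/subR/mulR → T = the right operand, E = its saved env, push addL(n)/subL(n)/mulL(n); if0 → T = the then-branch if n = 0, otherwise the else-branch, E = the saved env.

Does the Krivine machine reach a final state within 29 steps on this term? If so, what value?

[0] ⟨T=((λz. z) ((((λp. ((λw. 6) 3)) 2) - (let x = -4 in x)) - 0)); E=∅; St=∅⟩
[1] ⟨T=(λz. z); E=∅; St=[thunk]⟩
[2] ⟨T=z; E={z↦thunk(((((λp. ((λw. 6) 3)) 2) - (let x = -4 in x)) - 0), ∅)}; St=∅⟩
[3] ⟨T=((((λp. ((λw. 6) 3)) 2) - (let x = -4 in x)) - 0); E=∅; St=∅⟩
[4] ⟨T=(((λp. ((λw. 6) 3)) 2) - (let x = -4 in x)); E=∅; St=[subR]⟩
[5] ⟨T=((λp. ((λw. 6) 3)) 2); E=∅; St=[subR :: subR]⟩
[6] ⟨T=(λp. ((λw. 6) 3)); E=∅; St=[thunk :: subR :: subR]⟩
[7] ⟨T=((λw. 6) 3); E={p↦thunk(2, ∅)}; St=[subR :: subR]⟩
[8] ⟨T=(λw. 6); E={p↦thunk(2, ∅)}; St=[thunk :: subR :: subR]⟩
[9] ⟨T=6; E={w↦thunk(3, {p↦thunk(2, ∅)}), p↦thunk(2, ∅)}; St=[subR :: subR]⟩
[10] ⟨T=(let x = -4 in x); E=∅; St=[subL(6) :: subR]⟩
[11] ⟨T=x; E={x↦thunk(-4, ∅)}; St=[subL(6) :: subR]⟩
[12] ⟨T=-4; E=∅; St=[subL(6) :: subR]⟩
[13] ⟨T=0; E=∅; St=[subL(10)]⟩
→ final value 10

Answer: 10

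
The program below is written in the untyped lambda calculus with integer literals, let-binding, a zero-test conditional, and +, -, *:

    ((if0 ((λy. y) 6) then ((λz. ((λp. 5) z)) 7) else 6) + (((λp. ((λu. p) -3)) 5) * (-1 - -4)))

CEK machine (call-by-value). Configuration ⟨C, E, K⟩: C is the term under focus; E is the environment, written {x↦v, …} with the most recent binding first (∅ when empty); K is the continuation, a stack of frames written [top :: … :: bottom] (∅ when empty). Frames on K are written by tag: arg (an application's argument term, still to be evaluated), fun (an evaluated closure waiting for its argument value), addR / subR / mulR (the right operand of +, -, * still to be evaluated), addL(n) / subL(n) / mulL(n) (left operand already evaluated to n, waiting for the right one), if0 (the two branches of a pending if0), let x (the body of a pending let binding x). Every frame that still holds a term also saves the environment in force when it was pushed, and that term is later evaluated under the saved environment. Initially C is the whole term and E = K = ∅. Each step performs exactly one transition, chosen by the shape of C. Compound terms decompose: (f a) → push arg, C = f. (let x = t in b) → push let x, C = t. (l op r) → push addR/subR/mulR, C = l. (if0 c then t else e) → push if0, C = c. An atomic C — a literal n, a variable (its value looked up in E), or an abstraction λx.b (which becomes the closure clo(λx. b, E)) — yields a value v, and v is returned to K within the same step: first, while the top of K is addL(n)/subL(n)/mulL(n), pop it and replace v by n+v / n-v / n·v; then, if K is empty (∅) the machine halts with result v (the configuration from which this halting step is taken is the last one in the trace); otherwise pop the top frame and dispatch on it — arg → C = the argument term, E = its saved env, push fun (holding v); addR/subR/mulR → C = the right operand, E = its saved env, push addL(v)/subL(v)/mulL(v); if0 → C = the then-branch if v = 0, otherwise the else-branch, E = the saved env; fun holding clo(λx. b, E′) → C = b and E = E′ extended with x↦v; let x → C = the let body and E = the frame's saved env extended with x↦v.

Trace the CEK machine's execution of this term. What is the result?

Answer: 21

Derivation:
step 0: <C=((if0 ((λy. y) 6) then ((λz. ((λp. 5) z)) 7) else 6) + (((λp. ((λu. p) -3)) 5) * (-1 - -4))), E=∅, K=∅>
step 1: <C=(if0 ((λy. y) 6) then ((λz. ((λp. 5) z)) 7) else 6), E=∅, K=[addR]>
step 2: <C=((λy. y) 6), E=∅, K=[if0 :: addR]>
step 3: <C=(λy. y), E=∅, K=[arg :: if0 :: addR]>
step 4: <C=6, E=∅, K=[fun :: if0 :: addR]>
step 5: <C=y, E={y↦6}, K=[if0 :: addR]>
step 6: <C=6, E=∅, K=[addR]>
step 7: <C=(((λp. ((λu. p) -3)) 5) * (-1 - -4)), E=∅, K=[addL(6)]>
step 8: <C=((λp. ((λu. p) -3)) 5), E=∅, K=[mulR :: addL(6)]>
step 9: <C=(λp. ((λu. p) -3)), E=∅, K=[arg :: mulR :: addL(6)]>
step 10: <C=5, E=∅, K=[fun :: mulR :: addL(6)]>
step 11: <C=((λu. p) -3), E={p↦5}, K=[mulR :: addL(6)]>
step 12: <C=(λu. p), E={p↦5}, K=[arg :: mulR :: addL(6)]>
step 13: <C=-3, E={p↦5}, K=[fun :: mulR :: addL(6)]>
step 14: <C=p, E={u↦-3, p↦5}, K=[mulR :: addL(6)]>
step 15: <C=(-1 - -4), E=∅, K=[mulL(5) :: addL(6)]>
step 16: <C=-1, E=∅, K=[subR :: mulL(5) :: addL(6)]>
step 17: <C=-4, E=∅, K=[subL(-1) :: mulL(5) :: addL(6)]>
→ final value 21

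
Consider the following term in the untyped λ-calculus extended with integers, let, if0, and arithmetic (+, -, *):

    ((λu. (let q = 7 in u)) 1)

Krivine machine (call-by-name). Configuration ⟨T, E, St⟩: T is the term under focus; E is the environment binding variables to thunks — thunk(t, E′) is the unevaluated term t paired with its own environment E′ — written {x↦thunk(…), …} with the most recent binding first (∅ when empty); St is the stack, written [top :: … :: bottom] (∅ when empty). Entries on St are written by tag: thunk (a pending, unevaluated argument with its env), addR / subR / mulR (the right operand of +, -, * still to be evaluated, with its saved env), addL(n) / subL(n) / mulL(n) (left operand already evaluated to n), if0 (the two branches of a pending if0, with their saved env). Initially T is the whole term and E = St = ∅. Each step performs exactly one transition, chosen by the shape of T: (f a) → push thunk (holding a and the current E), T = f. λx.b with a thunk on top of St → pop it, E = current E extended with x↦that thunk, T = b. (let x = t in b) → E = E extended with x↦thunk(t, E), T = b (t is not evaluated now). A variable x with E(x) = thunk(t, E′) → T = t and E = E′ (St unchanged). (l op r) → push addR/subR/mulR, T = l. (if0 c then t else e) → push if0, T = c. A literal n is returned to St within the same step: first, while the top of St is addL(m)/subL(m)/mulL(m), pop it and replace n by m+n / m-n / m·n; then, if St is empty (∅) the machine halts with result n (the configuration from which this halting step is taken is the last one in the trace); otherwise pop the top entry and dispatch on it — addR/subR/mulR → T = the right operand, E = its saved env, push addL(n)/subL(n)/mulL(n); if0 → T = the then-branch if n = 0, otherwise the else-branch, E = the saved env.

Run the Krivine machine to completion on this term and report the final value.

Answer: 1

Execution trace:
[0] <T=((λu. (let q = 7 in u)) 1), E=∅, St=∅>
[1] <T=(λu. (let q = 7 in u)), E=∅, St=[thunk]>
[2] <T=(let q = 7 in u), E={u↦thunk(1, ∅)}, St=∅>
[3] <T=u, E={q↦thunk(7, {u↦thunk(1, ∅)}), u↦thunk(1, ∅)}, St=∅>
[4] <T=1, E=∅, St=∅>
→ final value 1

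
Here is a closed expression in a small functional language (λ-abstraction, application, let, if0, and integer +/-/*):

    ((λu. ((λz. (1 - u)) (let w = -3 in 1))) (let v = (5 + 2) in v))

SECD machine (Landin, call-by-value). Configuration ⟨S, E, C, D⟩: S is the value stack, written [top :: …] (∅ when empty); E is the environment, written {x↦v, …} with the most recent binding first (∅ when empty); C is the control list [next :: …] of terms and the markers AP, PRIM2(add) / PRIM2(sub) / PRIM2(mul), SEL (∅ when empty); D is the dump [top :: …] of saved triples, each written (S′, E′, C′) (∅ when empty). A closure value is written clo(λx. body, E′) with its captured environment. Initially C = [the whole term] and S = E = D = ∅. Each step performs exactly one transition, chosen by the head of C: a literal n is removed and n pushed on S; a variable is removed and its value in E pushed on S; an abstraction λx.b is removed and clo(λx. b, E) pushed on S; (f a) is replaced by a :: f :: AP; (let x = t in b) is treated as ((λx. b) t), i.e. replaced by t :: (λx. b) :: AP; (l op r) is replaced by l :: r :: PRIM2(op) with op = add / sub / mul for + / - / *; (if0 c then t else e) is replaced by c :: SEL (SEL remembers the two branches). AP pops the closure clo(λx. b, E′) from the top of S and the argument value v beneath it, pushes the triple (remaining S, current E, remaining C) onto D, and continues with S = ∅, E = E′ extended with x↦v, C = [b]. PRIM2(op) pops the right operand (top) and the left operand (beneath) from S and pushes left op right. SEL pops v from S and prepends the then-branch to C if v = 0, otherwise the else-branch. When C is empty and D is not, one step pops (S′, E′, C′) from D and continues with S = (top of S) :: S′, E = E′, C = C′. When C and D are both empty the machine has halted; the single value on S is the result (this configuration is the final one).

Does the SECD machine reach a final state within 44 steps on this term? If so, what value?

t=0: ⟨S=∅; E=∅; C=[((λu. ((λz. (1 - u)) (let w = -3 in 1))) (let v = (5 + 2) in v))]; D=∅⟩
t=1: ⟨S=∅; E=∅; C=[(let v = (5 + 2) in v) :: (λu. ((λz. (1 - u)) (let w = -3 in 1))) :: AP]; D=∅⟩
t=2: ⟨S=∅; E=∅; C=[(5 + 2) :: (λv. v) :: AP :: (λu. ((λz. (1 - u)) (let w = -3 in 1))) :: AP]; D=∅⟩
t=3: ⟨S=∅; E=∅; C=[5 :: 2 :: PRIM2(add) :: (λv. v) :: AP :: (λu. ((λz. (1 - u)) (let w = -3 in 1))) :: AP]; D=∅⟩
t=4: ⟨S=[5]; E=∅; C=[2 :: PRIM2(add) :: (λv. v) :: AP :: (λu. ((λz. (1 - u)) (let w = -3 in 1))) :: AP]; D=∅⟩
t=5: ⟨S=[2 :: 5]; E=∅; C=[PRIM2(add) :: (λv. v) :: AP :: (λu. ((λz. (1 - u)) (let w = -3 in 1))) :: AP]; D=∅⟩
t=6: ⟨S=[7]; E=∅; C=[(λv. v) :: AP :: (λu. ((λz. (1 - u)) (let w = -3 in 1))) :: AP]; D=∅⟩
t=7: ⟨S=[clo(λv. v, ∅) :: 7]; E=∅; C=[AP :: (λu. ((λz. (1 - u)) (let w = -3 in 1))) :: AP]; D=∅⟩
t=8: ⟨S=∅; E={v↦7}; C=[v]; D=[(∅, ∅, [(λu. ((λz. (1 - u)) (let w = -3 in 1))) :: AP])]⟩
t=9: ⟨S=[7]; E={v↦7}; C=∅; D=[(∅, ∅, [(λu. ((λz. (1 - u)) (let w = -3 in 1))) :: AP])]⟩
t=10: ⟨S=[7]; E=∅; C=[(λu. ((λz. (1 - u)) (let w = -3 in 1))) :: AP]; D=∅⟩
t=11: ⟨S=[clo(λu. ((λz. (1 - u)) (let w = -3 in 1)), ∅) :: 7]; E=∅; C=[AP]; D=∅⟩
t=12: ⟨S=∅; E={u↦7}; C=[((λz. (1 - u)) (let w = -3 in 1))]; D=[(∅, ∅, ∅)]⟩
t=13: ⟨S=∅; E={u↦7}; C=[(let w = -3 in 1) :: (λz. (1 - u)) :: AP]; D=[(∅, ∅, ∅)]⟩
t=14: ⟨S=∅; E={u↦7}; C=[-3 :: (λw. 1) :: AP :: (λz. (1 - u)) :: AP]; D=[(∅, ∅, ∅)]⟩
t=15: ⟨S=[-3]; E={u↦7}; C=[(λw. 1) :: AP :: (λz. (1 - u)) :: AP]; D=[(∅, ∅, ∅)]⟩
t=16: ⟨S=[clo(λw. 1, {u↦7}) :: -3]; E={u↦7}; C=[AP :: (λz. (1 - u)) :: AP]; D=[(∅, ∅, ∅)]⟩
t=17: ⟨S=∅; E={w↦-3, u↦7}; C=[1]; D=[(∅, {u↦7}, [(λz. (1 - u)) :: AP]) :: (∅, ∅, ∅)]⟩
t=18: ⟨S=[1]; E={w↦-3, u↦7}; C=∅; D=[(∅, {u↦7}, [(λz. (1 - u)) :: AP]) :: (∅, ∅, ∅)]⟩
t=19: ⟨S=[1]; E={u↦7}; C=[(λz. (1 - u)) :: AP]; D=[(∅, ∅, ∅)]⟩
t=20: ⟨S=[clo(λz. (1 - u), {u↦7}) :: 1]; E={u↦7}; C=[AP]; D=[(∅, ∅, ∅)]⟩
t=21: ⟨S=∅; E={z↦1, u↦7}; C=[(1 - u)]; D=[(∅, {u↦7}, ∅) :: (∅, ∅, ∅)]⟩
t=22: ⟨S=∅; E={z↦1, u↦7}; C=[1 :: u :: PRIM2(sub)]; D=[(∅, {u↦7}, ∅) :: (∅, ∅, ∅)]⟩
t=23: ⟨S=[1]; E={z↦1, u↦7}; C=[u :: PRIM2(sub)]; D=[(∅, {u↦7}, ∅) :: (∅, ∅, ∅)]⟩
t=24: ⟨S=[7 :: 1]; E={z↦1, u↦7}; C=[PRIM2(sub)]; D=[(∅, {u↦7}, ∅) :: (∅, ∅, ∅)]⟩
t=25: ⟨S=[-6]; E={z↦1, u↦7}; C=∅; D=[(∅, {u↦7}, ∅) :: (∅, ∅, ∅)]⟩
t=26: ⟨S=[-6]; E={u↦7}; C=∅; D=[(∅, ∅, ∅)]⟩
t=27: ⟨S=[-6]; E=∅; C=∅; D=∅⟩
→ final value -6

Answer: -6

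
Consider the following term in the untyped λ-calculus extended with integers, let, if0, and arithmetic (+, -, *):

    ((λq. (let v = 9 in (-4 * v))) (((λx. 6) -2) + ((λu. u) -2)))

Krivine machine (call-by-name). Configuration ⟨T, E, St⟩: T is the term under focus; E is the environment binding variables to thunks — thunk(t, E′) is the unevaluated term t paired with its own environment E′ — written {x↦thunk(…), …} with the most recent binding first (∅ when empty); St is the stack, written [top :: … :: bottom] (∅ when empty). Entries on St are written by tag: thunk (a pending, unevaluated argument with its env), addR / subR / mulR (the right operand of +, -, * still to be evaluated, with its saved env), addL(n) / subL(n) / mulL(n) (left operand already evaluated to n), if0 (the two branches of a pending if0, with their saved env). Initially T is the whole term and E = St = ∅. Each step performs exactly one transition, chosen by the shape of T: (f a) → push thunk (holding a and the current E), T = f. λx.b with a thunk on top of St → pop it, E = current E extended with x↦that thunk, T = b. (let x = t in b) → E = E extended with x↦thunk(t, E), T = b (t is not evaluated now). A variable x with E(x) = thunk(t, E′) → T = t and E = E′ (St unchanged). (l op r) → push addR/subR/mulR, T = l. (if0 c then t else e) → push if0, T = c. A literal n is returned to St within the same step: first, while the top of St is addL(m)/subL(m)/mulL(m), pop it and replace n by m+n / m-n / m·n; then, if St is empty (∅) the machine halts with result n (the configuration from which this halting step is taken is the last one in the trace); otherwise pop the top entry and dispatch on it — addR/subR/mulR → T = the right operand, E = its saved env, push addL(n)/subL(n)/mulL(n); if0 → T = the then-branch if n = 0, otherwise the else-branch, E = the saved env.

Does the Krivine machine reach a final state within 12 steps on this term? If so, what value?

0. ⟨T=((λq. (let v = 9 in (-4 * v))) (((λx. 6) -2) + ((λu. u) -2))); E=∅; St=∅⟩
1. ⟨T=(λq. (let v = 9 in (-4 * v))); E=∅; St=[thunk]⟩
2. ⟨T=(let v = 9 in (-4 * v)); E={q↦thunk((((λx. 6) -2) + ((λu. u) -2)), ∅)}; St=∅⟩
3. ⟨T=(-4 * v); E={v↦thunk(9, {q↦thunk((((λx. 6) -2) + ((λu. u) -2)), ∅)}), q↦thunk((((λx. 6) -2) + ((λu. u) -2)), ∅)}; St=∅⟩
4. ⟨T=-4; E={v↦thunk(9, {q↦thunk((((λx. 6) -2) + ((λu. u) -2)), ∅)}), q↦thunk((((λx. 6) -2) + ((λu. u) -2)), ∅)}; St=[mulR]⟩
5. ⟨T=v; E={v↦thunk(9, {q↦thunk((((λx. 6) -2) + ((λu. u) -2)), ∅)}), q↦thunk((((λx. 6) -2) + ((λu. u) -2)), ∅)}; St=[mulL(-4)]⟩
6. ⟨T=9; E={q↦thunk((((λx. 6) -2) + ((λu. u) -2)), ∅)}; St=[mulL(-4)]⟩
→ final value -36

Answer: -36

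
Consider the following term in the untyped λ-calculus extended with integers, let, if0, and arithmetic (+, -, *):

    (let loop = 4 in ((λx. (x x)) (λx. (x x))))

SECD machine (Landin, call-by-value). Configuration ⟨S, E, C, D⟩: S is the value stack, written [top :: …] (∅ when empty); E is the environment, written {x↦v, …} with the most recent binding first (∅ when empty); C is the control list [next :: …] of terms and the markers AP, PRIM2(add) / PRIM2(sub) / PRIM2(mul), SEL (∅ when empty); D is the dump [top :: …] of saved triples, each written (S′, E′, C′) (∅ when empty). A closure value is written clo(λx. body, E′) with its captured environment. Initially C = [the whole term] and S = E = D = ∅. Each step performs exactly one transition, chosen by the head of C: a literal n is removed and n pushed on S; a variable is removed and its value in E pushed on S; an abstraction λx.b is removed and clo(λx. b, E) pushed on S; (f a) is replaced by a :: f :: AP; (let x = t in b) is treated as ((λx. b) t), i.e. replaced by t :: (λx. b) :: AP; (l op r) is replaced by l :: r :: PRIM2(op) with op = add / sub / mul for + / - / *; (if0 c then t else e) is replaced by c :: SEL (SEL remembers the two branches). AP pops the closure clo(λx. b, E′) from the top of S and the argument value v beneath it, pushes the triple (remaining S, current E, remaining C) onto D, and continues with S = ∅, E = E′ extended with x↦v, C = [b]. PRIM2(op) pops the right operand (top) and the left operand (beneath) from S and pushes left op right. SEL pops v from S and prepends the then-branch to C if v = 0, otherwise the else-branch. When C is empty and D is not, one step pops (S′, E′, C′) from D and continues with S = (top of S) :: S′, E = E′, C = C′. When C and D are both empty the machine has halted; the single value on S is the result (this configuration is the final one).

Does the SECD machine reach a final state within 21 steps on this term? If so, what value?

[0] <S=∅, E=∅, C=[(let loop = 4 in ((λx. (x x)) (λx. (x x))))], D=∅>
[1] <S=∅, E=∅, C=[4 :: (λloop. ((λx. (x x)) (λx. (x x)))) :: AP], D=∅>
[2] <S=[4], E=∅, C=[(λloop. ((λx. (x x)) (λx. (x x)))) :: AP], D=∅>
[3] <S=[clo(λloop. ((λx. (x x)) (λx. (x x))), ∅) :: 4], E=∅, C=[AP], D=∅>
[4] <S=∅, E={loop↦4}, C=[((λx. (x x)) (λx. (x x)))], D=[(∅, ∅, ∅)]>
[5] <S=∅, E={loop↦4}, C=[(λx. (x x)) :: (λx. (x x)) :: AP], D=[(∅, ∅, ∅)]>
[6] <S=[clo(λx. (x x), {loop↦4})], E={loop↦4}, C=[(λx. (x x)) :: AP], D=[(∅, ∅, ∅)]>
[7] <S=[clo(λx. (x x), {loop↦4}) :: clo(λx. (x x), {loop↦4})], E={loop↦4}, C=[AP], D=[(∅, ∅, ∅)]>
[8] <S=∅, E={x↦clo(λx. (x x), {loop↦4}), loop↦4}, C=[(x x)], D=[(∅, {loop↦4}, ∅) :: (∅, ∅, ∅)]>
[9] <S=∅, E={x↦clo(λx. (x x), {loop↦4}), loop↦4}, C=[x :: x :: AP], D=[(∅, {loop↦4}, ∅) :: (∅, ∅, ∅)]>
[10] <S=[clo(λx. (x x), {loop↦4})], E={x↦clo(λx. (x x), {loop↦4}), loop↦4}, C=[x :: AP], D=[(∅, {loop↦4}, ∅) :: (∅, ∅, ∅)]>
[11] <S=[clo(λx. (x x), {loop↦4}) :: clo(λx. (x x), {loop↦4})], E={x↦clo(λx. (x x), {loop↦4}), loop↦4}, C=[AP], D=[(∅, {loop↦4}, ∅) :: (∅, ∅, ∅)]>
[12] <S=∅, E={x↦clo(λx. (x x), {loop↦4}), loop↦4}, C=[(x x)], D=[(∅, {x↦clo(λx. (x x), {loop↦4}), loop↦4}, ∅) :: (∅, {loop↦4}, ∅) :: (∅, ∅, ∅)]>
[13] <S=∅, E={x↦clo(λx. (x x), {loop↦4}), loop↦4}, C=[x :: x :: AP], D=[(∅, {x↦clo(λx. (x x), {loop↦4}), loop↦4}, ∅) :: (∅, {loop↦4}, ∅) :: (∅, ∅, ∅)]>
[14] <S=[clo(λx. (x x), {loop↦4})], E={x↦clo(λx. (x x), {loop↦4}), loop↦4}, C=[x :: AP], D=[(∅, {x↦clo(λx. (x x), {loop↦4}), loop↦4}, ∅) :: (∅, {loop↦4}, ∅) :: (∅, ∅, ∅)]>
[15] <S=[clo(λx. (x x), {loop↦4}) :: clo(λx. (x x), {loop↦4})], E={x↦clo(λx. (x x), {loop↦4}), loop↦4}, C=[AP], D=[(∅, {x↦clo(λx. (x x), {loop↦4}), loop↦4}, ∅) :: (∅, {loop↦4}, ∅) :: (∅, ∅, ∅)]>
[16] <S=∅, E={x↦clo(λx. (x x), {loop↦4}), loop↦4}, C=[(x x)], D=[(∅, {x↦clo(λx. (x x), {loop↦4}), loop↦4}, ∅) :: (∅, {x↦clo(λx. (x x), {loop↦4}), loop↦4}, ∅) :: (∅, {loop↦4}, ∅) :: (∅, ∅, ∅)]>
[17] <S=∅, E={x↦clo(λx. (x x), {loop↦4}), loop↦4}, C=[x :: x :: AP], D=[(∅, {x↦clo(λx. (x x), {loop↦4}), loop↦4}, ∅) :: (∅, {x↦clo(λx. (x x), {loop↦4}), loop↦4}, ∅) :: (∅, {loop↦4}, ∅) :: (∅, ∅, ∅)]>
[18] <S=[clo(λx. (x x), {loop↦4})], E={x↦clo(λx. (x x), {loop↦4}), loop↦4}, C=[x :: AP], D=[(∅, {x↦clo(λx. (x x), {loop↦4}), loop↦4}, ∅) :: (∅, {x↦clo(λx. (x x), {loop↦4}), loop↦4}, ∅) :: (∅, {loop↦4}, ∅) :: (∅, ∅, ∅)]>
[19] <S=[clo(λx. (x x), {loop↦4}) :: clo(λx. (x x), {loop↦4})], E={x↦clo(λx. (x x), {loop↦4}), loop↦4}, C=[AP], D=[(∅, {x↦clo(λx. (x x), {loop↦4}), loop↦4}, ∅) :: (∅, {x↦clo(λx. (x x), {loop↦4}), loop↦4}, ∅) :: (∅, {loop↦4}, ∅) :: (∅, ∅, ∅)]>
[20] <S=∅, E={x↦clo(λx. (x x), {loop↦4}), loop↦4}, C=[(x x)], D=[(∅, {x↦clo(λx. (x x), {loop↦4}), loop↦4}, ∅) :: (∅, {x↦clo(λx. (x x), {loop↦4}), loop↦4}, ∅) :: (∅, {x↦clo(λx. (x x), {loop↦4}), loop↦4}, ∅) :: (∅, {loop↦4}, ∅) :: (∅, ∅, ∅)]>
[21] <S=∅, E={x↦clo(λx. (x x), {loop↦4}), loop↦4}, C=[x :: x :: AP], D=[(∅, {x↦clo(λx. (x x), {loop↦4}), loop↦4}, ∅) :: (∅, {x↦clo(λx. (x x), {loop↦4}), loop↦4}, ∅) :: (∅, {x↦clo(λx. (x x), {loop↦4}), loop↦4}, ∅) :: (∅, {loop↦4}, ∅) :: (∅, ∅, ∅)]>
→ 21 transitions taken and the configuration is still not final: no result within 21 steps

Answer: DIVERGES (no final state within 21 steps)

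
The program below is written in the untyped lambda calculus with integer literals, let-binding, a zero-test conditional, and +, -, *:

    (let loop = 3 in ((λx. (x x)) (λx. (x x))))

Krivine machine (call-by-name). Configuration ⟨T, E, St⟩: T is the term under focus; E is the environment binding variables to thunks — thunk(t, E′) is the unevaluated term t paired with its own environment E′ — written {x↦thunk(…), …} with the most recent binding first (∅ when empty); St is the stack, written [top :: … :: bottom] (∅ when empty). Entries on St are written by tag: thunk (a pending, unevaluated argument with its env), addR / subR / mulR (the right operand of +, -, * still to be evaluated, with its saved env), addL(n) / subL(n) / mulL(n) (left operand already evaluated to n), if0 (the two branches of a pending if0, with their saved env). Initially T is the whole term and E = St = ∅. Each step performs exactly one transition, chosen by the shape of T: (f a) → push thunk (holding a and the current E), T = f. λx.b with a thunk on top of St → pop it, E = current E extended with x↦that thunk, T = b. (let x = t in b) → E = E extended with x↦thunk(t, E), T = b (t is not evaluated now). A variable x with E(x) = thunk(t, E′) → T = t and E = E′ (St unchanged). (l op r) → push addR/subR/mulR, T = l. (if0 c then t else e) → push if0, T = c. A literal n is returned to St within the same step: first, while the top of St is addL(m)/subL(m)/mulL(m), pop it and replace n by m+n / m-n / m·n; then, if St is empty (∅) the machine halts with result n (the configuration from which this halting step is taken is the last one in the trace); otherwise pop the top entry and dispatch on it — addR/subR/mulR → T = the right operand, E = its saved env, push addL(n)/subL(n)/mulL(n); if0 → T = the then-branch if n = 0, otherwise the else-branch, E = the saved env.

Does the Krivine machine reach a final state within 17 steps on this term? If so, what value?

Answer: DIVERGES (no final state within 17 steps)

Execution trace:
t=0: <T=(let loop = 3 in ((λx. (x x)) (λx. (x x)))), E=∅, St=∅>
t=1: <T=((λx. (x x)) (λx. (x x))), E={loop↦thunk(3, ∅)}, St=∅>
t=2: <T=(λx. (x x)), E={loop↦thunk(3, ∅)}, St=[thunk]>
t=3: <T=(x x), E={x↦thunk((λx. (x x)), {loop↦thunk(3, ∅)}), loop↦thunk(3, ∅)}, St=∅>
t=4: <T=x, E={x↦thunk((λx. (x x)), {loop↦thunk(3, ∅)}), loop↦thunk(3, ∅)}, St=[thunk]>
t=5: <T=(λx. (x x)), E={loop↦thunk(3, ∅)}, St=[thunk]>
t=6: <T=(x x), E={x↦thunk(x, {x↦thunk((λx. (x x)), {loop↦thunk(3, ∅)}), loop↦thunk(3, ∅)}), loop↦thunk(3, ∅)}, St=∅>
t=7: <T=x, E={x↦thunk(x, {x↦thunk((λx. (x x)), {loop↦thunk(3, ∅)}), loop↦thunk(3, ∅)}), loop↦thunk(3, ∅)}, St=[thunk]>
t=8: <T=x, E={x↦thunk((λx. (x x)), {loop↦thunk(3, ∅)}), loop↦thunk(3, ∅)}, St=[thunk]>
t=9: <T=(λx. (x x)), E={loop↦thunk(3, ∅)}, St=[thunk]>
t=10: <T=(x x), E={x↦thunk(x, {x↦thunk(x, {x↦thunk((λx. (x x)), {loop↦thunk(3, ∅)}), loop↦thunk(3, ∅)}), loop↦thunk(3, ∅)}), loop↦thunk(3, ∅)}, St=∅>
t=11: <T=x, E={x↦thunk(x, {x↦thunk(x, {x↦thunk((λx. (x x)), {loop↦thunk(3, ∅)}), loop↦thunk(3, ∅)}), loop↦thunk(3, ∅)}), loop↦thunk(3, ∅)}, St=[thunk]>
t=12: <T=x, E={x↦thunk(x, {x↦thunk((λx. (x x)), {loop↦thunk(3, ∅)}), loop↦thunk(3, ∅)}), loop↦thunk(3, ∅)}, St=[thunk]>
t=13: <T=x, E={x↦thunk((λx. (x x)), {loop↦thunk(3, ∅)}), loop↦thunk(3, ∅)}, St=[thunk]>
t=14: <T=(λx. (x x)), E={loop↦thunk(3, ∅)}, St=[thunk]>
t=15: <T=(x x), E={x↦thunk(x, {x↦thunk(x, {x↦thunk(x, {x↦thunk((λx. (x x)), {loop↦thunk(3, ∅)}), loop↦thunk(3, ∅)}), loop↦thunk(3, ∅)}), loop↦thunk(3, ∅)}), loop↦thunk(3, ∅)}, St=∅>
t=16: <T=x, E={x↦thunk(x, {x↦thunk(x, {x↦thunk(x, {x↦thunk((λx. (x x)), {loop↦thunk(3, ∅)}), loop↦thunk(3, ∅)}), loop↦thunk(3, ∅)}), loop↦thunk(3, ∅)}), loop↦thunk(3, ∅)}, St=[thunk]>
t=17: <T=x, E={x↦thunk(x, {x↦thunk(x, {x↦thunk((λx. (x x)), {loop↦thunk(3, ∅)}), loop↦thunk(3, ∅)}), loop↦thunk(3, ∅)}), loop↦thunk(3, ∅)}, St=[thunk]>
→ 17 transitions taken and the configuration is still not final: no result within 17 steps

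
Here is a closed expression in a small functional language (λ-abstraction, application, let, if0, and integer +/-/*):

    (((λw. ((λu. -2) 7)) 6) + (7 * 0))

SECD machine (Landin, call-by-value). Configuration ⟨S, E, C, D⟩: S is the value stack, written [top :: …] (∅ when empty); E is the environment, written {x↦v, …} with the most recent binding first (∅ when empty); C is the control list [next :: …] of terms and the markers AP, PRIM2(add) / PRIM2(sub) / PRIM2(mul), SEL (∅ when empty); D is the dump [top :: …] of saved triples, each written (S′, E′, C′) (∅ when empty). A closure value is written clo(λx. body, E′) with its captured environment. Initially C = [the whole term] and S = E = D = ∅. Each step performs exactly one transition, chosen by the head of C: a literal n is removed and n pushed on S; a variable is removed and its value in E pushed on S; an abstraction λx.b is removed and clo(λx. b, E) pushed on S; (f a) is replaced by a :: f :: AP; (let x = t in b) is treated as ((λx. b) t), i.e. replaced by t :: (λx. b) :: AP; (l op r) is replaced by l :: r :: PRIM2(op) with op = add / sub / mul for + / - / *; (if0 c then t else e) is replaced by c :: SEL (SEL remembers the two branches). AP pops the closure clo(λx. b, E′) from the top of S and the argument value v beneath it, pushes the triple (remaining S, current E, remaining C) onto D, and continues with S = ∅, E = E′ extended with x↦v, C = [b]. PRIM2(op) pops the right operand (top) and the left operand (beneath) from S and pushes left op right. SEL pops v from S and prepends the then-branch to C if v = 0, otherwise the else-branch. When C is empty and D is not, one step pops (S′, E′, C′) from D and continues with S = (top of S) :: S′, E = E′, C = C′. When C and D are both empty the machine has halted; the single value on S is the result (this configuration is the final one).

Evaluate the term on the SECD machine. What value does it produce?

Answer: -2

Execution trace:
t=0: [S=∅ | E=∅ | C=[(((λw. ((λu. -2) 7)) 6) + (7 * 0))] | D=∅]
t=1: [S=∅ | E=∅ | C=[((λw. ((λu. -2) 7)) 6) :: (7 * 0) :: PRIM2(add)] | D=∅]
t=2: [S=∅ | E=∅ | C=[6 :: (λw. ((λu. -2) 7)) :: AP :: (7 * 0) :: PRIM2(add)] | D=∅]
t=3: [S=[6] | E=∅ | C=[(λw. ((λu. -2) 7)) :: AP :: (7 * 0) :: PRIM2(add)] | D=∅]
t=4: [S=[clo(λw. ((λu. -2) 7), ∅) :: 6] | E=∅ | C=[AP :: (7 * 0) :: PRIM2(add)] | D=∅]
t=5: [S=∅ | E={w↦6} | C=[((λu. -2) 7)] | D=[(∅, ∅, [(7 * 0) :: PRIM2(add)])]]
t=6: [S=∅ | E={w↦6} | C=[7 :: (λu. -2) :: AP] | D=[(∅, ∅, [(7 * 0) :: PRIM2(add)])]]
t=7: [S=[7] | E={w↦6} | C=[(λu. -2) :: AP] | D=[(∅, ∅, [(7 * 0) :: PRIM2(add)])]]
t=8: [S=[clo(λu. -2, {w↦6}) :: 7] | E={w↦6} | C=[AP] | D=[(∅, ∅, [(7 * 0) :: PRIM2(add)])]]
t=9: [S=∅ | E={u↦7, w↦6} | C=[-2] | D=[(∅, {w↦6}, ∅) :: (∅, ∅, [(7 * 0) :: PRIM2(add)])]]
t=10: [S=[-2] | E={u↦7, w↦6} | C=∅ | D=[(∅, {w↦6}, ∅) :: (∅, ∅, [(7 * 0) :: PRIM2(add)])]]
t=11: [S=[-2] | E={w↦6} | C=∅ | D=[(∅, ∅, [(7 * 0) :: PRIM2(add)])]]
t=12: [S=[-2] | E=∅ | C=[(7 * 0) :: PRIM2(add)] | D=∅]
t=13: [S=[-2] | E=∅ | C=[7 :: 0 :: PRIM2(mul) :: PRIM2(add)] | D=∅]
t=14: [S=[7 :: -2] | E=∅ | C=[0 :: PRIM2(mul) :: PRIM2(add)] | D=∅]
t=15: [S=[0 :: 7 :: -2] | E=∅ | C=[PRIM2(mul) :: PRIM2(add)] | D=∅]
t=16: [S=[0 :: -2] | E=∅ | C=[PRIM2(add)] | D=∅]
t=17: [S=[-2] | E=∅ | C=∅ | D=∅]
→ final value -2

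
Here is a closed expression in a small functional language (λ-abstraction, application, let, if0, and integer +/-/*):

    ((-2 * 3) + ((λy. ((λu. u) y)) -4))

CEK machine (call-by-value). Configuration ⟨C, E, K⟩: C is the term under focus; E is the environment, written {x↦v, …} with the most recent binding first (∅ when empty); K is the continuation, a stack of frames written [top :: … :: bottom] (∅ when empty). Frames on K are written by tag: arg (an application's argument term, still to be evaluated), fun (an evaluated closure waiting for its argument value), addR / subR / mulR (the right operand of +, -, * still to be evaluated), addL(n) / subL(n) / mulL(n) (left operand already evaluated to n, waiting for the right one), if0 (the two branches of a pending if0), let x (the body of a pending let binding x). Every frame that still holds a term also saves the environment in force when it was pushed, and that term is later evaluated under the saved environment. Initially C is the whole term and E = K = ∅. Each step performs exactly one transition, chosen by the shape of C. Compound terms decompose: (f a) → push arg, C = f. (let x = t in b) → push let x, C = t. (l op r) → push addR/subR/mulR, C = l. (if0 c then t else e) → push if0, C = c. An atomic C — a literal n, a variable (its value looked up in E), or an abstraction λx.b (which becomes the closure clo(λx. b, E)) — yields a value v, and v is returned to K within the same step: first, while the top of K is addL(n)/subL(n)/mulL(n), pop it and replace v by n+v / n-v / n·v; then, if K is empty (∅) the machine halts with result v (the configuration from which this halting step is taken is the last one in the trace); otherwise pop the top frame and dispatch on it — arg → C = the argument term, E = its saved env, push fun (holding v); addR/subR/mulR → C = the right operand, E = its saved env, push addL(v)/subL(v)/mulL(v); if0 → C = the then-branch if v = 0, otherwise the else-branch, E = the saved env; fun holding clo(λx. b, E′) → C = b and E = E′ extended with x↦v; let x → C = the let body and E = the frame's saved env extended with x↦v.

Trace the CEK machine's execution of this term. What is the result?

step 0: ⟨C=((-2 * 3) + ((λy. ((λu. u) y)) -4)); E=∅; K=∅⟩
step 1: ⟨C=(-2 * 3); E=∅; K=[addR]⟩
step 2: ⟨C=-2; E=∅; K=[mulR :: addR]⟩
step 3: ⟨C=3; E=∅; K=[mulL(-2) :: addR]⟩
step 4: ⟨C=((λy. ((λu. u) y)) -4); E=∅; K=[addL(-6)]⟩
step 5: ⟨C=(λy. ((λu. u) y)); E=∅; K=[arg :: addL(-6)]⟩
step 6: ⟨C=-4; E=∅; K=[fun :: addL(-6)]⟩
step 7: ⟨C=((λu. u) y); E={y↦-4}; K=[addL(-6)]⟩
step 8: ⟨C=(λu. u); E={y↦-4}; K=[arg :: addL(-6)]⟩
step 9: ⟨C=y; E={y↦-4}; K=[fun :: addL(-6)]⟩
step 10: ⟨C=u; E={u↦-4, y↦-4}; K=[addL(-6)]⟩
→ final value -10

Answer: -10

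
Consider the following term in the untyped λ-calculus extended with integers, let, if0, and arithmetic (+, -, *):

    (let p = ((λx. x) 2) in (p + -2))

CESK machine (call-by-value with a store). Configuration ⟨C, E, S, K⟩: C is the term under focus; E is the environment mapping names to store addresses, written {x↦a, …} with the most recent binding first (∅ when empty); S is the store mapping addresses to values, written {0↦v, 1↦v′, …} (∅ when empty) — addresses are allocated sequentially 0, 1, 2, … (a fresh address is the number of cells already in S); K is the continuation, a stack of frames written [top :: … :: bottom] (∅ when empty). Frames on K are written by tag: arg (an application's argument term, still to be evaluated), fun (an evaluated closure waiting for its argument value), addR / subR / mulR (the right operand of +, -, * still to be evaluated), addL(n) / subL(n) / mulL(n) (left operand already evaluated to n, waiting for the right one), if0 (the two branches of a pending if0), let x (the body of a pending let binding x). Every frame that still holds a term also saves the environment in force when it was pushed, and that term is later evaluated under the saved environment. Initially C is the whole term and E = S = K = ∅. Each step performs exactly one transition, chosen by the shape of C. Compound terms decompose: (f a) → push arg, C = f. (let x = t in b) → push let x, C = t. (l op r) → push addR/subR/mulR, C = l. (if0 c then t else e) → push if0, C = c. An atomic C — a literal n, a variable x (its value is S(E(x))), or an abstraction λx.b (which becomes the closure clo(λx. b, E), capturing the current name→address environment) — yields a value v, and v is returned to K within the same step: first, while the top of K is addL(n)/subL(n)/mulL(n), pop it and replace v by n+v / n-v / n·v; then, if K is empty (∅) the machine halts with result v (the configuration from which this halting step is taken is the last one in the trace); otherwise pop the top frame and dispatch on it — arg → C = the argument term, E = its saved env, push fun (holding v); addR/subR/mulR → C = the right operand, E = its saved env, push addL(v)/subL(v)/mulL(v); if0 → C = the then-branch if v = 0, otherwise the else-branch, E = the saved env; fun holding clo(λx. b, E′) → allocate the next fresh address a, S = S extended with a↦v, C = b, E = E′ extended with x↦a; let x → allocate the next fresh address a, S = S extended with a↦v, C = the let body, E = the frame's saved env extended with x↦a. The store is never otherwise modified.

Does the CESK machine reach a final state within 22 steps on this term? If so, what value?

[0] [C=(let p = ((λx. x) 2) in (p + -2)) | E=∅ | S=∅ | K=∅]
[1] [C=((λx. x) 2) | E=∅ | S=∅ | K=[let p]]
[2] [C=(λx. x) | E=∅ | S=∅ | K=[arg :: let p]]
[3] [C=2 | E=∅ | S=∅ | K=[fun :: let p]]
[4] [C=x | E={x↦0} | S={0↦2} | K=[let p]]
[5] [C=(p + -2) | E={p↦1} | S={0↦2, 1↦2} | K=∅]
[6] [C=p | E={p↦1} | S={0↦2, 1↦2} | K=[addR]]
[7] [C=-2 | E={p↦1} | S={0↦2, 1↦2} | K=[addL(2)]]
→ final value 0

Answer: 0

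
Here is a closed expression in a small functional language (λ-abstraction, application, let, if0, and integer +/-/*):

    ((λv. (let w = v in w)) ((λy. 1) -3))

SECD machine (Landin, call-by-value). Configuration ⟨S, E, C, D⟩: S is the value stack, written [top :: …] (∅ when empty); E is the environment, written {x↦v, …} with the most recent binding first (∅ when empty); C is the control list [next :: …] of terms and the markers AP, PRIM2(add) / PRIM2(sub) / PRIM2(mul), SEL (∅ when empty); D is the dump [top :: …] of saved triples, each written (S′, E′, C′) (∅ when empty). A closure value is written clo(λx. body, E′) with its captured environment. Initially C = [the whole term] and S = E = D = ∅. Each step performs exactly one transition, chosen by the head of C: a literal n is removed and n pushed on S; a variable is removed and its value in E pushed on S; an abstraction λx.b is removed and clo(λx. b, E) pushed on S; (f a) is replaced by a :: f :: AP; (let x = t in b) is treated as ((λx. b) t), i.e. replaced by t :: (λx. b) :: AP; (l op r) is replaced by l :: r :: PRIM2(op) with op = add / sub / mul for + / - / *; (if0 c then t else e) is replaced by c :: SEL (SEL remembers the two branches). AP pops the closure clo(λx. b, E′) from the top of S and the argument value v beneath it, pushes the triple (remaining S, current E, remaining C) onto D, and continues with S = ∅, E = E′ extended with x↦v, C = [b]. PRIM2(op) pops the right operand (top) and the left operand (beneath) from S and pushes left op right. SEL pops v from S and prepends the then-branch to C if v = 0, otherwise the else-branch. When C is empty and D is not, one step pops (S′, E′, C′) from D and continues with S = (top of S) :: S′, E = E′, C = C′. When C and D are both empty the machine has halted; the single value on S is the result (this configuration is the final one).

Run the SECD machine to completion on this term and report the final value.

step 0: ⟨S=∅; E=∅; C=[((λv. (let w = v in w)) ((λy. 1) -3))]; D=∅⟩
step 1: ⟨S=∅; E=∅; C=[((λy. 1) -3) :: (λv. (let w = v in w)) :: AP]; D=∅⟩
step 2: ⟨S=∅; E=∅; C=[-3 :: (λy. 1) :: AP :: (λv. (let w = v in w)) :: AP]; D=∅⟩
step 3: ⟨S=[-3]; E=∅; C=[(λy. 1) :: AP :: (λv. (let w = v in w)) :: AP]; D=∅⟩
step 4: ⟨S=[clo(λy. 1, ∅) :: -3]; E=∅; C=[AP :: (λv. (let w = v in w)) :: AP]; D=∅⟩
step 5: ⟨S=∅; E={y↦-3}; C=[1]; D=[(∅, ∅, [(λv. (let w = v in w)) :: AP])]⟩
step 6: ⟨S=[1]; E={y↦-3}; C=∅; D=[(∅, ∅, [(λv. (let w = v in w)) :: AP])]⟩
step 7: ⟨S=[1]; E=∅; C=[(λv. (let w = v in w)) :: AP]; D=∅⟩
step 8: ⟨S=[clo(λv. (let w = v in w), ∅) :: 1]; E=∅; C=[AP]; D=∅⟩
step 9: ⟨S=∅; E={v↦1}; C=[(let w = v in w)]; D=[(∅, ∅, ∅)]⟩
step 10: ⟨S=∅; E={v↦1}; C=[v :: (λw. w) :: AP]; D=[(∅, ∅, ∅)]⟩
step 11: ⟨S=[1]; E={v↦1}; C=[(λw. w) :: AP]; D=[(∅, ∅, ∅)]⟩
step 12: ⟨S=[clo(λw. w, {v↦1}) :: 1]; E={v↦1}; C=[AP]; D=[(∅, ∅, ∅)]⟩
step 13: ⟨S=∅; E={w↦1, v↦1}; C=[w]; D=[(∅, {v↦1}, ∅) :: (∅, ∅, ∅)]⟩
step 14: ⟨S=[1]; E={w↦1, v↦1}; C=∅; D=[(∅, {v↦1}, ∅) :: (∅, ∅, ∅)]⟩
step 15: ⟨S=[1]; E={v↦1}; C=∅; D=[(∅, ∅, ∅)]⟩
step 16: ⟨S=[1]; E=∅; C=∅; D=∅⟩
→ final value 1

Answer: 1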